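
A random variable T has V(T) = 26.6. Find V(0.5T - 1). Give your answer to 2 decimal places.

6.65

V(0.5T - 1) = (0.5)²·V(T) = 0.25·26.6 = 6.65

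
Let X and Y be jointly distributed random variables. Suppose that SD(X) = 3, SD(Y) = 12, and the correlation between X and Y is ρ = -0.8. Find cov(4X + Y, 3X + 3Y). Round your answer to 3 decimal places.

Var(X) = (3)² = 9;  Var(Y) = (12)² = 144
cov(X,Y) = ρ·SD(X)·SD(Y) = -0.8·3·12 = -28.8
cov(4X + Y, 3X + 3Y) = (4)(3)Var(X) + (1)(3)Var(Y) + [(4)(3) + (1)(3)]cov(X,Y)
= 12·9 + 3·144 + 15·-28.8 = 108

108.000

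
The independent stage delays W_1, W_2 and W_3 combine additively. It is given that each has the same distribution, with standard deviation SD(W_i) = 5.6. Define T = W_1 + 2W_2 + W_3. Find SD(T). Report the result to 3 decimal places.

V(W_i) = (5.6)² = 31.36
By independence, V(T) = (1)²V(W_1) + (2)²V(W_2) + (1)²V(W_3)
= (1)²·31.36 + (2)²·31.36 + (1)²·31.36 = 188.16
SD(T) = √188.16 ≈ 13.717

13.717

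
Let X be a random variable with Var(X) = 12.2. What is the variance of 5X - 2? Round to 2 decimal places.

Var(5X - 2) = (5)²·Var(X) = 25·12.2 = 305

305.00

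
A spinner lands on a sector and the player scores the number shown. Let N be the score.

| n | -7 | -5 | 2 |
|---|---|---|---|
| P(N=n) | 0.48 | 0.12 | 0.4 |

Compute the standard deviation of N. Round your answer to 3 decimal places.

E[N] = (-7)(0.48) + (-5)(0.12) + (2)(0.4) = -3.16
E[N²] = (-7)²(0.48) + (-5)²(0.12) + (2)²(0.4) = 28.12
var(N) = E[N²] − (E[N])² = 28.12 − (-3.16)² = 18.1344
σ(N) = √18.1344 ≈ 4.258

4.258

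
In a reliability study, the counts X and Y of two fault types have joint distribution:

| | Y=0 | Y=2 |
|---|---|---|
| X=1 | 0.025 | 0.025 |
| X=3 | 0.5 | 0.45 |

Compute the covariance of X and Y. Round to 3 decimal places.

E[X] = 2.9,  E[Y] = 0.95
E[XY] = 2.75
cov(X,Y) = E[XY] − E[X]E[Y] = 2.75 − (2.9)(0.95) = -0.005

-0.005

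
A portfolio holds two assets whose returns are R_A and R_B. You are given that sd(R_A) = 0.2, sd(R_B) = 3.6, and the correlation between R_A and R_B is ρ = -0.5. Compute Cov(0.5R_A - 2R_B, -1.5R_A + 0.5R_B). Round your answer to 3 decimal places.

Var(R_A) = (0.2)² = 0.04;  Var(R_B) = (3.6)² = 12.96
Cov(R_A,R_B) = ρ·sd(R_A)·sd(R_B) = -0.5·0.2·3.6 = -0.36
Cov(0.5R_A - 2R_B, -1.5R_A + 0.5R_B) = (0.5)(-1.5)Var(R_A) + (-2)(0.5)Var(R_B) + [(0.5)(0.5) + (-2)(-1.5)]Cov(R_A,R_B)
= -0.75·0.04 + -1·12.96 + 3.25·-0.36 = -14.16

-14.160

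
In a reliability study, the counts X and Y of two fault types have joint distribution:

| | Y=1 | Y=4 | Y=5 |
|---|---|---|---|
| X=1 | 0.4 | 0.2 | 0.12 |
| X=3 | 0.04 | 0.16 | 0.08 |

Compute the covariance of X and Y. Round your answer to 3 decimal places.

E[X] = 1.56,  E[Y] = 2.88
E[XY] = 5.04
Cov(X,Y) = E[XY] − E[X]E[Y] = 5.04 − (1.56)(2.88) = 0.5472

0.547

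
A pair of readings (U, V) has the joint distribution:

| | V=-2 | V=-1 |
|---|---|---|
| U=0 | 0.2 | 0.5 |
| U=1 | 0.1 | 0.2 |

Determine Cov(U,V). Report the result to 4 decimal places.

E[U] = 0.3,  E[V] = -1.3
E[UV] = -0.4
Cov(U,V) = E[UV] − E[U]E[V] = -0.4 − (0.3)(-1.3) = -0.01

-0.0100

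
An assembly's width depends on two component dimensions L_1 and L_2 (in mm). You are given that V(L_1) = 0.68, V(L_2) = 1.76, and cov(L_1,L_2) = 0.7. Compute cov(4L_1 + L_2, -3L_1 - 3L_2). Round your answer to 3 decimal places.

cov(4L_1 + L_2, -3L_1 - 3L_2) = (4)(-3)V(L_1) + (1)(-3)V(L_2) + [(4)(-3) + (1)(-3)]cov(L_1,L_2)
= -12·0.68 + -3·1.76 + -15·0.7 = -23.94

-23.940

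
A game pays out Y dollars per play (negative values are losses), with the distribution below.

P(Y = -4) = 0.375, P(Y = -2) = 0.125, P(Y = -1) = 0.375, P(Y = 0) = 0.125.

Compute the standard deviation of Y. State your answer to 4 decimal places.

E[Y] = (-4)(0.375) + (-2)(0.125) + (-1)(0.375) + (0)(0.125) = -2.125
E[Y²] = (-4)²(0.375) + (-2)²(0.125) + (-1)²(0.375) + (0)²(0.125) = 6.875
var(Y) = E[Y²] − (E[Y])² = 6.875 − (-2.125)² = 2.359375
SD(Y) = √2.359375 ≈ 1.5360

1.5360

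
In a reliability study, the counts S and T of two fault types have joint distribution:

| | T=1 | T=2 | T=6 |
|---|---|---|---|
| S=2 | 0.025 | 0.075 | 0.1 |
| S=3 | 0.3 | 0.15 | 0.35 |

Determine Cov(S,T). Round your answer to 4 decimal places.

E[S] = 2.8,  E[T] = 3.475
E[ST] = 9.65
Cov(S,T) = E[ST] − E[S]E[T] = 9.65 − (2.8)(3.475) = -0.08

-0.0800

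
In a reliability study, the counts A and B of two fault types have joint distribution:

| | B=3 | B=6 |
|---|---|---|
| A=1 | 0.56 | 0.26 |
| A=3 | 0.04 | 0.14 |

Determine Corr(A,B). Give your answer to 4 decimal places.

0.3613

E[A] = 1.36,  E[B] = 4.2
E[AB] = 6.12
Cov(A,B) = E[AB] − E[A]E[B] = 6.12 − (1.36)(4.2) = 0.408
V(A) = 0.5904,  V(B) = 2.16
ρ = 0.408 / √(0.5904·2.16) ≈ 0.3613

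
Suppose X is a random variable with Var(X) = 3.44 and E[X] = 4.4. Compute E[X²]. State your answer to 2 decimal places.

22.80

E[X²] = Var(X) + (E[X])² = 3.44 + (4.4)² = 22.8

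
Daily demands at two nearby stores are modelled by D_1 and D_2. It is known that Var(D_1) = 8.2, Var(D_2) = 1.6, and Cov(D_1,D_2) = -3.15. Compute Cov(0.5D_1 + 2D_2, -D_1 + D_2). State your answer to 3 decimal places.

3.825

Cov(0.5D_1 + 2D_2, -D_1 + D_2) = (0.5)(-1)Var(D_1) + (2)(1)Var(D_2) + [(0.5)(1) + (2)(-1)]Cov(D_1,D_2)
= -0.5·8.2 + 2·1.6 + -1.5·-3.15 = 3.825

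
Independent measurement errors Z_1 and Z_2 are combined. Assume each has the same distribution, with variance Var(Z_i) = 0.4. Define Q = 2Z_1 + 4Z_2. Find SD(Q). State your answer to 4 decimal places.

2.8284

By independence, Var(Q) = (2)²Var(Z_1) + (4)²Var(Z_2)
= (2)²·0.4 + (4)²·0.4 = 8
SD(Q) = √8 ≈ 2.8284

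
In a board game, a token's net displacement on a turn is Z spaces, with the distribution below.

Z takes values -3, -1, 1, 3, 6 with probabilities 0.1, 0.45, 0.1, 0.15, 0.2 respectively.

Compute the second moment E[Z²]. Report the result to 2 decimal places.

10.00

E[Z²] = (-3)²(0.1) + (-1)²(0.45) + (1)²(0.1) + (3)²(0.15) + (6)²(0.2) = 10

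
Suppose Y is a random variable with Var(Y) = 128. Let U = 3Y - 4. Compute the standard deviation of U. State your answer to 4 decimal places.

33.9411

Var(3Y - 4) = (3)²·128 = 1152
σ(U) = √1152 ≈ 33.9411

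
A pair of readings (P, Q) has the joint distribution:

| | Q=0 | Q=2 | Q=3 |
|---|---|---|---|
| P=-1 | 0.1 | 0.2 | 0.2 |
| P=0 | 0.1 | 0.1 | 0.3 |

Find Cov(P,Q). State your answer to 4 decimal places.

E[P] = -0.5,  E[Q] = 2.1
E[PQ] = -1
Cov(P,Q) = E[PQ] − E[P]E[Q] = -1 − (-0.5)(2.1) = 0.05

0.0500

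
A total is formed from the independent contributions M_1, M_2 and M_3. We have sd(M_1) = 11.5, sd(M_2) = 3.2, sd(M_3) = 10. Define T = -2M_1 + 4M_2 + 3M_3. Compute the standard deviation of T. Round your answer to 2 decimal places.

var(M_1) = 132.25, var(M_2) = 10.24, var(M_3) = 100
By independence, var(T) = (-2)²var(M_1) + (4)²var(M_2) + (3)²var(M_3)
= (-2)²·132.25 + (4)²·10.24 + (3)²·100 = 1592.84
sd(T) = √1592.84 ≈ 39.91

39.91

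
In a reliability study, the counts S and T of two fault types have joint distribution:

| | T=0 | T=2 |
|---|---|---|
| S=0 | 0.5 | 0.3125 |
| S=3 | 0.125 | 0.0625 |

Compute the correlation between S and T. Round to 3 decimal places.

-0.041

E[S] = 0.5625,  E[T] = 0.75
E[ST] = 0.375
Cov(S,T) = E[ST] − E[S]E[T] = 0.375 − (0.5625)(0.75) = -0.046875
Var(S) = 1.37109375,  Var(T) = 0.9375
ρ = -0.046875 / √(1.37109375·0.9375) ≈ -0.041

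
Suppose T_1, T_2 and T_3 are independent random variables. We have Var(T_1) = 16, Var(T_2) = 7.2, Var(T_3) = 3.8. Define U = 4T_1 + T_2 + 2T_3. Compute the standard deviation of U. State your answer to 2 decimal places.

16.69

By independence, Var(U) = (4)²Var(T_1) + (1)²Var(T_2) + (2)²Var(T_3)
= (4)²·16 + (1)²·7.2 + (2)²·3.8 = 278.4
sd(U) = √278.4 ≈ 16.69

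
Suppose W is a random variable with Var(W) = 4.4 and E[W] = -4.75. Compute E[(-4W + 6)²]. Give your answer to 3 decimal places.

695.400

E[-4W + 6] = -4·-4.75 + 6 = 25
Var(-4W + 6) = (-4)²·4.4 = 70.4
E[(-4W + 6)²] = Var((-4W + 6)) + (E[(-4W + 6)])² = 70.4 + (25)² = 695.4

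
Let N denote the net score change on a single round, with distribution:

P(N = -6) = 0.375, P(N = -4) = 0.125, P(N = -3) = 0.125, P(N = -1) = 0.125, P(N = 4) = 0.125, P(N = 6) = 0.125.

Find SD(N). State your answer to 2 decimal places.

E[N] = (-6)(0.375) + (-4)(0.125) + (-3)(0.125) + (-1)(0.125) + (4)(0.125) + (6)(0.125) = -2
E[N²] = (-6)²(0.375) + (-4)²(0.125) + (-3)²(0.125) + (-1)²(0.125) + (4)²(0.125) + (6)²(0.125) = 23.25
Var(N) = E[N²] − (E[N])² = 23.25 − (-2)² = 19.25
SD(N) = √19.25 ≈ 4.39

4.39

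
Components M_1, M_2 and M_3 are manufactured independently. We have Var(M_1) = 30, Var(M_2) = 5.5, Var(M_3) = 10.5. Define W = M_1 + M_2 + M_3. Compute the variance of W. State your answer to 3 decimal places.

46.000

By independence, Var(W) = (1)²Var(M_1) + (1)²Var(M_2) + (1)²Var(M_3)
= (1)²·30 + (1)²·5.5 + (1)²·10.5 = 46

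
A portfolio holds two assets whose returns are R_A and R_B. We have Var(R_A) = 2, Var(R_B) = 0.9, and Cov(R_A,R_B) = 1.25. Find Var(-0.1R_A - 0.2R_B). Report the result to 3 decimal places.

Var(-0.1R_A - 0.2R_B) = (-0.1)²·Var(R_A) + (-0.2)²·Var(R_B) + 2·(-0.1)·(-0.2)·Cov(R_A,R_B)
= 0.01·2 + 0.04·0.9 + 0.04·1.25 = 0.106

0.106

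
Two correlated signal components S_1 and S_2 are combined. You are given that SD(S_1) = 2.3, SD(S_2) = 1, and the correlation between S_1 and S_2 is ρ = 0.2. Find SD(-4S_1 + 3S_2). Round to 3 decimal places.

var(S_1) = (2.3)² = 5.29;  var(S_2) = (1)² = 1
Cov(S_1,S_2) = ρ·SD(S_1)·SD(S_2) = 0.2·2.3·1 = 0.46
var(-4S_1 + 3S_2) = (-4)²·var(S_1) + (3)²·var(S_2) + 2·(-4)·(3)·Cov(S_1,S_2)
= 16·5.29 + 9·1 + -24·0.46 = 82.6
SD(-4S_1 + 3S_2) = √82.6 ≈ 9.088

9.088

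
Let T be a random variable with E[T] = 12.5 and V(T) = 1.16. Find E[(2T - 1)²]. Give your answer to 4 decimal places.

E[2T - 1] = 2·12.5 − 1 = 24
V(2T - 1) = (2)²·1.16 = 4.64
E[(2T - 1)²] = V((2T - 1)) + (E[(2T - 1)])² = 4.64 + (24)² = 580.64

580.6400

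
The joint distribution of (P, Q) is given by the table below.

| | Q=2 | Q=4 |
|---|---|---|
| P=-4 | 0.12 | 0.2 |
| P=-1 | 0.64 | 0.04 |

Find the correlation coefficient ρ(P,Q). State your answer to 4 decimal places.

-0.6184

E[P] = -1.96,  E[Q] = 2.48
E[PQ] = -5.6
Cov(P,Q) = E[PQ] − E[P]E[Q] = -5.6 − (-1.96)(2.48) = -0.7392
Var(P) = 1.9584,  Var(Q) = 0.7296
ρ = -0.7392 / √(1.9584·0.7296) ≈ -0.6184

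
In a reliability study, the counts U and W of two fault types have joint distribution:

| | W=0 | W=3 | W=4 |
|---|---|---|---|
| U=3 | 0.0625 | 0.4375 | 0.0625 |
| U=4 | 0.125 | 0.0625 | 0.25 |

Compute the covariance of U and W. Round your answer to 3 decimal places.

-0.016

E[U] = 3.4375,  E[W] = 2.75
E[UW] = 9.4375
Cov(U,W) = E[UW] − E[U]E[W] = 9.4375 − (3.4375)(2.75) = -0.015625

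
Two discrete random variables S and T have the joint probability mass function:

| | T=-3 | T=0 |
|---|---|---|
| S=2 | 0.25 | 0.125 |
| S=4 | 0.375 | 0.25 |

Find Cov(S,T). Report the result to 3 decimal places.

E[S] = 3.25,  E[T] = -1.875
E[ST] = -6
Cov(S,T) = E[ST] − E[S]E[T] = -6 − (3.25)(-1.875) = 0.09375

0.094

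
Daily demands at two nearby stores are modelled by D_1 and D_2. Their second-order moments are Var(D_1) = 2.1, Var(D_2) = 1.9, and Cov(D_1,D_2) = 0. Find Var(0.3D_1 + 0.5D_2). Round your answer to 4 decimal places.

Var(0.3D_1 + 0.5D_2) = (0.3)²·Var(D_1) + (0.5)²·Var(D_2) + 2·(0.3)·(0.5)·Cov(D_1,D_2)
= 0.09·2.1 + 0.25·1.9 + 0.3·0 = 0.664

0.6640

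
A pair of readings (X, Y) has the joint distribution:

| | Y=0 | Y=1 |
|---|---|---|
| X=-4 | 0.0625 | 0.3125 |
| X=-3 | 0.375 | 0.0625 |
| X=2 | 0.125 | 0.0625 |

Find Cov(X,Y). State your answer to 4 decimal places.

E[X] = -2.4375,  E[Y] = 0.4375
E[XY] = -1.3125
Cov(X,Y) = E[XY] − E[X]E[Y] = -1.3125 − (-2.4375)(0.4375) = -0.24609375

-0.2461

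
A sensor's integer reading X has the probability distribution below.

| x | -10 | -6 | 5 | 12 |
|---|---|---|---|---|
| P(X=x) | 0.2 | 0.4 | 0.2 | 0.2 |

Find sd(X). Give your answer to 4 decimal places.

8.1976

E[X] = (-10)(0.2) + (-6)(0.4) + (5)(0.2) + (12)(0.2) = -1
E[X²] = (-10)²(0.2) + (-6)²(0.4) + (5)²(0.2) + (12)²(0.2) = 68.2
Var(X) = E[X²] − (E[X])² = 68.2 − (-1)² = 67.2
sd(X) = √67.2 ≈ 8.1976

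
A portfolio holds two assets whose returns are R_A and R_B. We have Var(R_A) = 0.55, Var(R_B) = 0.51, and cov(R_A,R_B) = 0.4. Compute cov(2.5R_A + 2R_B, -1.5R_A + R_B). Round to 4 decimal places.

-1.2425

cov(2.5R_A + 2R_B, -1.5R_A + R_B) = (2.5)(-1.5)Var(R_A) + (2)(1)Var(R_B) + [(2.5)(1) + (2)(-1.5)]cov(R_A,R_B)
= -3.75·0.55 + 2·0.51 + -0.5·0.4 = -1.2425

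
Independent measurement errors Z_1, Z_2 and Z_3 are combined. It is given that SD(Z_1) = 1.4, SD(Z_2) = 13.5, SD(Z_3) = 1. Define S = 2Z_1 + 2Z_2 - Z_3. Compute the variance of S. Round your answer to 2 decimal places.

var(Z_1) = 1.96, var(Z_2) = 182.25, var(Z_3) = 1
By independence, var(S) = (2)²var(Z_1) + (2)²var(Z_2) + (-1)²var(Z_3)
= (2)²·1.96 + (2)²·182.25 + (-1)²·1 = 737.84

737.84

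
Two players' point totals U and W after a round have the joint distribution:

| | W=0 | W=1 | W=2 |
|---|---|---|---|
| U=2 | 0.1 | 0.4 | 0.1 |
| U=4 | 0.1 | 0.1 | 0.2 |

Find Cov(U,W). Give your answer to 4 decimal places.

E[U] = 2.8,  E[W] = 1.1
E[UW] = 3.2
Cov(U,W) = E[UW] − E[U]E[W] = 3.2 − (2.8)(1.1) = 0.12

0.1200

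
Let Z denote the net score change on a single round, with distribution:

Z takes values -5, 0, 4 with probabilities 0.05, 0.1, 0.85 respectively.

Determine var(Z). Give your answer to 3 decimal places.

4.928

E[Z] = (-5)(0.05) + (0)(0.1) + (4)(0.85) = 3.15
E[Z²] = (-5)²(0.05) + (0)²(0.1) + (4)²(0.85) = 14.85
var(Z) = E[Z²] − (E[Z])² = 14.85 − (3.15)² = 4.9275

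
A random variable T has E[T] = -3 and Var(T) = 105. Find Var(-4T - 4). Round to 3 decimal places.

Var(-4T - 4) = (-4)²·Var(T) = 16·105 = 1680

1680.000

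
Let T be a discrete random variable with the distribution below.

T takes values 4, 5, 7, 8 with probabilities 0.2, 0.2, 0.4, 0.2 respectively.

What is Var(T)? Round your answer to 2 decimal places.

2.16

E[T] = (4)(0.2) + (5)(0.2) + (7)(0.4) + (8)(0.2) = 6.2
E[T²] = (4)²(0.2) + (5)²(0.2) + (7)²(0.4) + (8)²(0.2) = 40.6
Var(T) = E[T²] − (E[T])² = 40.6 − (6.2)² = 2.16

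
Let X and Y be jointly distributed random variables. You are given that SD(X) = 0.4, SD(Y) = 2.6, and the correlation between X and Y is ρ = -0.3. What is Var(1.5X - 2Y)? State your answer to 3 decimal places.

29.272

Var(X) = (0.4)² = 0.16;  Var(Y) = (2.6)² = 6.76
cov(X,Y) = ρ·SD(X)·SD(Y) = -0.3·0.4·2.6 = -0.312
Var(1.5X - 2Y) = (1.5)²·Var(X) + (-2)²·Var(Y) + 2·(1.5)·(-2)·cov(X,Y)
= 2.25·0.16 + 4·6.76 + -6·-0.312 = 29.272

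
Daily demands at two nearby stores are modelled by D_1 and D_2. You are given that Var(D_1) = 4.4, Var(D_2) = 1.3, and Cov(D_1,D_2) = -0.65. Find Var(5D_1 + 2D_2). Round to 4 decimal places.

102.2000

Var(5D_1 + 2D_2) = (5)²·Var(D_1) + (2)²·Var(D_2) + 2·(5)·(2)·Cov(D_1,D_2)
= 25·4.4 + 4·1.3 + 20·-0.65 = 102.2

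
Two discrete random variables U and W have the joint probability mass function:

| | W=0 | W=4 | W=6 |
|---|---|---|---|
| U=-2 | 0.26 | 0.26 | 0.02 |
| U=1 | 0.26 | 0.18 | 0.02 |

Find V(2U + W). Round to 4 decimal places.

12.4624

E[U] = -0.62,  E[W] = 2,  E[UW] = -1.48
V(U) = 2.62 − (-0.62)² = 2.2356;  V(W) = 8.48 − (2)² = 4.48
Cov(U,W) = -1.48 − (-0.62)(2) = -0.24
V(2U + W) = (2)²·2.2356 + (1)²·4.48 + 2·(2)·(1)·-0.24 = 12.4624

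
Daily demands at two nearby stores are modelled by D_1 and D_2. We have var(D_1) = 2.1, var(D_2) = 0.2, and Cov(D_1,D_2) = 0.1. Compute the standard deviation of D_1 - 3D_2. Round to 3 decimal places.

1.817

var(D_1 - 3D_2) = (1)²·var(D_1) + (-3)²·var(D_2) + 2·(1)·(-3)·Cov(D_1,D_2)
= 1·2.1 + 9·0.2 + -6·0.1 = 3.3
sd(D_1 - 3D_2) = √3.3 ≈ 1.817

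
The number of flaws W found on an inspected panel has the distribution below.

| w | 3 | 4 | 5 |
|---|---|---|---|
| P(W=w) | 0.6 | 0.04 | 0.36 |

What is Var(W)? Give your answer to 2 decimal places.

E[W] = (3)(0.6) + (4)(0.04) + (5)(0.36) = 3.76
E[W²] = (3)²(0.6) + (4)²(0.04) + (5)²(0.36) = 15.04
Var(W) = E[W²] − (E[W])² = 15.04 − (3.76)² = 0.9024

0.90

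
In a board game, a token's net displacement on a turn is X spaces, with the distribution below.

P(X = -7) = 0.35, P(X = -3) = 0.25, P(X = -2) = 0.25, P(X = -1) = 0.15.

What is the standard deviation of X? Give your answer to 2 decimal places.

E[X] = (-7)(0.35) + (-3)(0.25) + (-2)(0.25) + (-1)(0.15) = -3.85
E[X²] = (-7)²(0.35) + (-3)²(0.25) + (-2)²(0.25) + (-1)²(0.15) = 20.55
Var(X) = E[X²] − (E[X])² = 20.55 − (-3.85)² = 5.7275
σ(X) = √5.7275 ≈ 2.39

2.39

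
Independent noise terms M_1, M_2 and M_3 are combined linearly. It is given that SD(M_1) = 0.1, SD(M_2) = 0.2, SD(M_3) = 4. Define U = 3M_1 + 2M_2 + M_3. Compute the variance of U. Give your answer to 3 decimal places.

var(M_1) = 0.01, var(M_2) = 0.04, var(M_3) = 16
By independence, var(U) = (3)²var(M_1) + (2)²var(M_2) + (1)²var(M_3)
= (3)²·0.01 + (2)²·0.04 + (1)²·16 = 16.25

16.250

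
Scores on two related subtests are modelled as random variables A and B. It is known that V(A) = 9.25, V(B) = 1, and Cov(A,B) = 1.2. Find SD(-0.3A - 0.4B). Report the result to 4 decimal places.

1.1316

V(-0.3A - 0.4B) = (-0.3)²·V(A) + (-0.4)²·V(B) + 2·(-0.3)·(-0.4)·Cov(A,B)
= 0.09·9.25 + 0.16·1 + 0.24·1.2 = 1.2805
SD(-0.3A - 0.4B) = √1.2805 ≈ 1.1316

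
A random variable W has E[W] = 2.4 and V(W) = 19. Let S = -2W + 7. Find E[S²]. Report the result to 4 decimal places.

80.8400

E[-2W + 7] = -2·2.4 + 7 = 2.2
V(-2W + 7) = (-2)²·19 = 76
E[S²] = V(S) + (E[S])² = 76 + (2.2)² = 80.84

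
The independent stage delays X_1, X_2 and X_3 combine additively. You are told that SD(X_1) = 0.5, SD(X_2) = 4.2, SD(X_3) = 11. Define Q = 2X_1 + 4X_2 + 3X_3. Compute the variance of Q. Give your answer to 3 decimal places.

1372.240

var(X_1) = 0.25, var(X_2) = 17.64, var(X_3) = 121
By independence, var(Q) = (2)²var(X_1) + (4)²var(X_2) + (3)²var(X_3)
= (2)²·0.25 + (4)²·17.64 + (3)²·121 = 1372.24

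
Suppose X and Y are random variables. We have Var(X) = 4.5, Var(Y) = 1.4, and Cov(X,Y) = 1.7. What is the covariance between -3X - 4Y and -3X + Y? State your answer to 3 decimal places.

Cov(-3X - 4Y, -3X + Y) = (-3)(-3)Var(X) + (-4)(1)Var(Y) + [(-3)(1) + (-4)(-3)]Cov(X,Y)
= 9·4.5 + -4·1.4 + 9·1.7 = 50.2

50.200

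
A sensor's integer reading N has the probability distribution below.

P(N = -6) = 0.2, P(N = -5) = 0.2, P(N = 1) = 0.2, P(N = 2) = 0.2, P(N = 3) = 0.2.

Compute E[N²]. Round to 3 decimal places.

15.000

E[N²] = (-6)²(0.2) + (-5)²(0.2) + (1)²(0.2) + (2)²(0.2) + (3)²(0.2) = 15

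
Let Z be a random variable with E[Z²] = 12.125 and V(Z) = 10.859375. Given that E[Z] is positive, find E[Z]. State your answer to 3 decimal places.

(E[Z])² = E[Z²] − V(Z) = 12.125 − 10.859375 = 1.265625
E[Z] = √1.265625 = 1.125

1.125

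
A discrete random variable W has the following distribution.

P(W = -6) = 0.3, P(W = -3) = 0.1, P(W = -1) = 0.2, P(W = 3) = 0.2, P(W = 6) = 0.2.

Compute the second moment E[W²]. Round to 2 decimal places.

20.90

E[W²] = (-6)²(0.3) + (-3)²(0.1) + (-1)²(0.2) + (3)²(0.2) + (6)²(0.2) = 20.9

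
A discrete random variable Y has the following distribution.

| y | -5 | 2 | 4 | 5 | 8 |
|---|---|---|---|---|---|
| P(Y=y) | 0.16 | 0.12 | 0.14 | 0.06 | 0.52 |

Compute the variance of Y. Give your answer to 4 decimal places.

21.6084

E[Y] = (-5)(0.16) + (2)(0.12) + (4)(0.14) + (5)(0.06) + (8)(0.52) = 4.46
E[Y²] = (-5)²(0.16) + (2)²(0.12) + (4)²(0.14) + (5)²(0.06) + (8)²(0.52) = 41.5
Var(Y) = E[Y²] − (E[Y])² = 41.5 − (4.46)² = 21.6084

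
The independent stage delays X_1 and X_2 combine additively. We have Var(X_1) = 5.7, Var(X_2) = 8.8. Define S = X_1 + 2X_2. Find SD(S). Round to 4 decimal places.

6.3953

By independence, Var(S) = (1)²Var(X_1) + (2)²Var(X_2)
= (1)²·5.7 + (2)²·8.8 = 40.9
SD(S) = √40.9 ≈ 6.3953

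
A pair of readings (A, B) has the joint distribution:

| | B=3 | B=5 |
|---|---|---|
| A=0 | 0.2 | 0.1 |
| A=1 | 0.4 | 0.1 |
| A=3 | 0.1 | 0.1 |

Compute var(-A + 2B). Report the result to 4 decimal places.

E[A] = 1.1,  E[B] = 3.6,  E[AB] = 4.1
var(A) = 2.3 − (1.1)² = 1.09;  var(B) = 13.8 − (3.6)² = 0.84
Cov(A,B) = 4.1 − (1.1)(3.6) = 0.14
var(-A + 2B) = (-1)²·1.09 + (2)²·0.84 + 2·(-1)·(2)·0.14 = 3.89

3.8900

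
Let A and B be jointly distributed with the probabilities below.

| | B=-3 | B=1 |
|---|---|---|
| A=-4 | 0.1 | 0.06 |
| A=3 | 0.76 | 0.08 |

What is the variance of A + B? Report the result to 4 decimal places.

E[A] = 1.88,  E[B] = -2.44,  E[AB] = -5.64
Var(A) = 10.12 − (1.88)² = 6.5856;  Var(B) = 7.88 − (-2.44)² = 1.9264
Cov(A,B) = -5.64 − (1.88)(-2.44) = -1.0528
Var(A + B) = (1)²·6.5856 + (1)²·1.9264 + 2·(1)·(1)·-1.0528 = 6.4064

6.4064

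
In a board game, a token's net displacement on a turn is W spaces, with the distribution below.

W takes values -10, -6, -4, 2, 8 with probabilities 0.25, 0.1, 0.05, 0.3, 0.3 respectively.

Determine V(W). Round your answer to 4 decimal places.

E[W] = (-10)(0.25) + (-6)(0.1) + (-4)(0.05) + (2)(0.3) + (8)(0.3) = -0.3
E[W²] = (-10)²(0.25) + (-6)²(0.1) + (-4)²(0.05) + (2)²(0.3) + (8)²(0.3) = 49.8
V(W) = E[W²] − (E[W])² = 49.8 − (-0.3)² = 49.71

49.7100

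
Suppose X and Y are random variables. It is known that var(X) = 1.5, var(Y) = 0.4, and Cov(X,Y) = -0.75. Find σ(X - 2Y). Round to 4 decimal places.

2.4698

var(X - 2Y) = (1)²·var(X) + (-2)²·var(Y) + 2·(1)·(-2)·Cov(X,Y)
= 1·1.5 + 4·0.4 + -4·-0.75 = 6.1
σ(X - 2Y) = √6.1 ≈ 2.4698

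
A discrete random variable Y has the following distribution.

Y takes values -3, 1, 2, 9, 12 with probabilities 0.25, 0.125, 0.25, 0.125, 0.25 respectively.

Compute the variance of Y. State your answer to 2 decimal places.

33.50

E[Y] = (-3)(0.25) + (1)(0.125) + (2)(0.25) + (9)(0.125) + (12)(0.25) = 4
E[Y²] = (-3)²(0.25) + (1)²(0.125) + (2)²(0.25) + (9)²(0.125) + (12)²(0.25) = 49.5
V(Y) = E[Y²] − (E[Y])² = 49.5 − (4)² = 33.5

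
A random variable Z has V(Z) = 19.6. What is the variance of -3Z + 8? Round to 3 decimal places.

176.400

V(-3Z + 8) = (-3)²·V(Z) = 9·19.6 = 176.4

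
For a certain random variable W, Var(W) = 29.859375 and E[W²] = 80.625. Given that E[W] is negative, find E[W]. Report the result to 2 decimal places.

(E[W])² = E[W²] − Var(W) = 80.625 − 29.859375 = 50.765625
E[W] = −√50.765625 = -7.125

-7.13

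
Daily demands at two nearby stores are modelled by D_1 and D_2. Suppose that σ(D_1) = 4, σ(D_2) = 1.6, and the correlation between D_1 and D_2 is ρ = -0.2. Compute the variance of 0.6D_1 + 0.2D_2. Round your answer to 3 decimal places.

5.555

var(D_1) = (4)² = 16;  var(D_2) = (1.6)² = 2.56
Cov(D_1,D_2) = ρ·σ(D_1)·σ(D_2) = -0.2·4·1.6 = -1.28
var(0.6D_1 + 0.2D_2) = (0.6)²·var(D_1) + (0.2)²·var(D_2) + 2·(0.6)·(0.2)·Cov(D_1,D_2)
= 0.36·16 + 0.04·2.56 + 0.24·-1.28 = 5.5552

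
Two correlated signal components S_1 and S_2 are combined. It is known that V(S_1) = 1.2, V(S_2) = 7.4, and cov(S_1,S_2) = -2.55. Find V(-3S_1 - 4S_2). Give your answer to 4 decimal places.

68.0000

V(-3S_1 - 4S_2) = (-3)²·V(S_1) + (-4)²·V(S_2) + 2·(-3)·(-4)·cov(S_1,S_2)
= 9·1.2 + 16·7.4 + 24·-2.55 = 68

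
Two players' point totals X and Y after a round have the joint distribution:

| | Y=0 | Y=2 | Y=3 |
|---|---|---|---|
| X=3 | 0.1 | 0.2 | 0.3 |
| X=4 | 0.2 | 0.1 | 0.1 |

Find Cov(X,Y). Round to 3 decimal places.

E[X] = 3.4,  E[Y] = 1.8
E[XY] = 5.9
Cov(X,Y) = E[XY] − E[X]E[Y] = 5.9 − (3.4)(1.8) = -0.22

-0.220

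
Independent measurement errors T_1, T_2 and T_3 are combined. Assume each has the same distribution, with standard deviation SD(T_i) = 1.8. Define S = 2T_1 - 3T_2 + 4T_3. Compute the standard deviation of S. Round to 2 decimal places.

9.69

Var(T_i) = (1.8)² = 3.24
By independence, Var(S) = (2)²Var(T_1) + (-3)²Var(T_2) + (4)²Var(T_3)
= (2)²·3.24 + (-3)²·3.24 + (4)²·3.24 = 93.96
SD(S) = √93.96 ≈ 9.69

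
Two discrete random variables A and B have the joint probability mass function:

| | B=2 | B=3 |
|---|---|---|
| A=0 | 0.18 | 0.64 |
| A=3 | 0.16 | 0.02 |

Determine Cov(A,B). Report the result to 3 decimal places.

-0.296

E[A] = 0.54,  E[B] = 2.66
E[AB] = 1.14
Cov(A,B) = E[AB] − E[A]E[B] = 1.14 − (0.54)(2.66) = -0.2964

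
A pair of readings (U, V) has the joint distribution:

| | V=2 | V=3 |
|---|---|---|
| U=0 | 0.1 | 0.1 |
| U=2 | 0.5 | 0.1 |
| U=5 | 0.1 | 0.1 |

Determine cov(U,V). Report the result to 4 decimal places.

0.0400

E[U] = 2.2,  E[V] = 2.3
E[UV] = 5.1
cov(U,V) = E[UV] − E[U]E[V] = 5.1 − (2.2)(2.3) = 0.04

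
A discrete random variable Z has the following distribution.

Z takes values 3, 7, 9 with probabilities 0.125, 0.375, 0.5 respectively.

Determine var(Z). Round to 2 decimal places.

E[Z] = (3)(0.125) + (7)(0.375) + (9)(0.5) = 7.5
E[Z²] = (3)²(0.125) + (7)²(0.375) + (9)²(0.5) = 60
var(Z) = E[Z²] − (E[Z])² = 60 − (7.5)² = 3.75

3.75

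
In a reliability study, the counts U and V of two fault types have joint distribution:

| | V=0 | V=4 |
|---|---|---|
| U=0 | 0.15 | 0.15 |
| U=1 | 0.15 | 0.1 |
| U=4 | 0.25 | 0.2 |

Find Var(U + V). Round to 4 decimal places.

7.0275

E[U] = 2.05,  E[V] = 1.8,  E[UV] = 3.6
Var(U) = 7.45 − (2.05)² = 3.2475;  Var(V) = 7.2 − (1.8)² = 3.96
cov(U,V) = 3.6 − (2.05)(1.8) = -0.09
Var(U + V) = (1)²·3.2475 + (1)²·3.96 + 2·(1)·(1)·-0.09 = 7.0275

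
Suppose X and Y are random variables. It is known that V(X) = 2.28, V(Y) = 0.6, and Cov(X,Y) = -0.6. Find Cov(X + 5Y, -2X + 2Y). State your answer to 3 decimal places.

Cov(X + 5Y, -2X + 2Y) = (1)(-2)V(X) + (5)(2)V(Y) + [(1)(2) + (5)(-2)]Cov(X,Y)
= -2·2.28 + 10·0.6 + -8·-0.6 = 6.24

6.240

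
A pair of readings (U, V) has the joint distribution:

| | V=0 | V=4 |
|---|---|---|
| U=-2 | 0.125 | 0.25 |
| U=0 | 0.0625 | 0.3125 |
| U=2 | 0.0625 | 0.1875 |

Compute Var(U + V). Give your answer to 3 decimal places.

E[U] = -0.25,  E[V] = 3,  E[UV] = -0.5
Var(U) = 2.5 − (-0.25)² = 2.4375;  Var(V) = 12 − (3)² = 3
Cov(U,V) = -0.5 − (-0.25)(3) = 0.25
Var(U + V) = (1)²·2.4375 + (1)²·3 + 2·(1)·(1)·0.25 = 5.9375

5.938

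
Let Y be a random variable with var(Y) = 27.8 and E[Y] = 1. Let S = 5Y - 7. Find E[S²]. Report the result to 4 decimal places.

E[5Y - 7] = 5·1 − 7 = -2
var(5Y - 7) = (5)²·27.8 = 695
E[S²] = var(S) + (E[S])² = 695 + (-2)² = 699

699.0000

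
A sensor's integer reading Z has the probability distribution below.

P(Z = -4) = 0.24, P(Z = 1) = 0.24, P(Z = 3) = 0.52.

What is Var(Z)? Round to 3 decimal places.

8.054

E[Z] = (-4)(0.24) + (1)(0.24) + (3)(0.52) = 0.84
E[Z²] = (-4)²(0.24) + (1)²(0.24) + (3)²(0.52) = 8.76
Var(Z) = E[Z²] − (E[Z])² = 8.76 − (0.84)² = 8.0544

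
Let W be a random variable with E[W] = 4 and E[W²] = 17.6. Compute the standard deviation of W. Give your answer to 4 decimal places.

Var(W) = 17.6 − (4)² = 1.6
SD(W) = √1.6 ≈ 1.2649

1.2649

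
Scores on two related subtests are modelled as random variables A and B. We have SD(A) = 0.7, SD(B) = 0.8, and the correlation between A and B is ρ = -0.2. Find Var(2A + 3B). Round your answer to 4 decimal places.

6.3760

Var(A) = (0.7)² = 0.49;  Var(B) = (0.8)² = 0.64
Cov(A,B) = ρ·SD(A)·SD(B) = -0.2·0.7·0.8 = -0.112
Var(2A + 3B) = (2)²·Var(A) + (3)²·Var(B) + 2·(2)·(3)·Cov(A,B)
= 4·0.49 + 9·0.64 + 12·-0.112 = 6.376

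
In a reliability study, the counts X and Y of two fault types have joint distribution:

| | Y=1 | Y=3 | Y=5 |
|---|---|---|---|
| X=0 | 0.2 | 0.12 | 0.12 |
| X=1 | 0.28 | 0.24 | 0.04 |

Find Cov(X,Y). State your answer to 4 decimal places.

-0.1216

E[X] = 0.56,  E[Y] = 2.36
E[XY] = 1.2
Cov(X,Y) = E[XY] − E[X]E[Y] = 1.2 − (0.56)(2.36) = -0.1216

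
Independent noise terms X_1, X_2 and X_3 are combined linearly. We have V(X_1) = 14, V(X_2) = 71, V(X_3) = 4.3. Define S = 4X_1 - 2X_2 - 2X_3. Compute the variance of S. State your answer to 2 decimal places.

525.20

By independence, V(S) = (4)²V(X_1) + (-2)²V(X_2) + (-2)²V(X_3)
= (4)²·14 + (-2)²·71 + (-2)²·4.3 = 525.2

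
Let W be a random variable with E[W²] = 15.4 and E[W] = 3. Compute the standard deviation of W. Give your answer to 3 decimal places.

V(W) = 15.4 − (3)² = 6.4
sd(W) = √6.4 ≈ 2.530

2.530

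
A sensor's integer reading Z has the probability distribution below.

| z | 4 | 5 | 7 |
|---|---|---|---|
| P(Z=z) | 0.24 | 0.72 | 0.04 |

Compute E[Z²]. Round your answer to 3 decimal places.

E[Z²] = (4)²(0.24) + (5)²(0.72) + (7)²(0.04) = 23.8

23.800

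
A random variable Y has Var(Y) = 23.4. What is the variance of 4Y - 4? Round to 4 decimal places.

Var(4Y - 4) = (4)²·Var(Y) = 16·23.4 = 374.4

374.4000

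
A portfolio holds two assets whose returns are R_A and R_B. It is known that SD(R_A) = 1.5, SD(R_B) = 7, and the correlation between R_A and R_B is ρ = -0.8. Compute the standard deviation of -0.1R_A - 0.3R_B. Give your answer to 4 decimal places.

1.9820

V(R_A) = (1.5)² = 2.25;  V(R_B) = (7)² = 49
Cov(R_A,R_B) = ρ·SD(R_A)·SD(R_B) = -0.8·1.5·7 = -8.4
V(-0.1R_A - 0.3R_B) = (-0.1)²·V(R_A) + (-0.3)²·V(R_B) + 2·(-0.1)·(-0.3)·Cov(R_A,R_B)
= 0.01·2.25 + 0.09·49 + 0.06·-8.4 = 3.9285
SD(-0.1R_A - 0.3R_B) = √3.9285 ≈ 1.9820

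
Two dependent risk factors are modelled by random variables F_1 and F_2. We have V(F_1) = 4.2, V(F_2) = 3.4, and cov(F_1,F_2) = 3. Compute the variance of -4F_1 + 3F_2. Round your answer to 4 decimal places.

25.8000

V(-4F_1 + 3F_2) = (-4)²·V(F_1) + (3)²·V(F_2) + 2·(-4)·(3)·cov(F_1,F_2)
= 16·4.2 + 9·3.4 + -24·3 = 25.8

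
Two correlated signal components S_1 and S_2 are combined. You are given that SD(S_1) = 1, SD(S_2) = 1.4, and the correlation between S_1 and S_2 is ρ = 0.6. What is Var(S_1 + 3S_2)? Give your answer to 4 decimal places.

Var(S_1) = (1)² = 1;  Var(S_2) = (1.4)² = 1.96
cov(S_1,S_2) = ρ·SD(S_1)·SD(S_2) = 0.6·1·1.4 = 0.84
Var(S_1 + 3S_2) = (1)²·Var(S_1) + (3)²·Var(S_2) + 2·(1)·(3)·cov(S_1,S_2)
= 1·1 + 9·1.96 + 6·0.84 = 23.68

23.6800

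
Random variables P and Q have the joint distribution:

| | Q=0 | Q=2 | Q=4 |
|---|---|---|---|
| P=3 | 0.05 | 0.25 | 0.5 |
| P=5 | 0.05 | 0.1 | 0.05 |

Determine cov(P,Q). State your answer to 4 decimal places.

E[P] = 3.4,  E[Q] = 2.9
E[PQ] = 9.5
cov(P,Q) = E[PQ] − E[P]E[Q] = 9.5 − (3.4)(2.9) = -0.36

-0.3600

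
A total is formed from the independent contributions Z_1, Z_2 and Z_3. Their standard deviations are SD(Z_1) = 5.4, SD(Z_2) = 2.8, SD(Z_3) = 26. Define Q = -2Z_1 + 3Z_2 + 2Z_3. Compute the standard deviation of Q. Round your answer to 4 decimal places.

53.7699

Var(Z_1) = 29.16, Var(Z_2) = 7.84, Var(Z_3) = 676
By independence, Var(Q) = (-2)²Var(Z_1) + (3)²Var(Z_2) + (2)²Var(Z_3)
= (-2)²·29.16 + (3)²·7.84 + (2)²·676 = 2891.2
SD(Q) = √2891.2 ≈ 53.7699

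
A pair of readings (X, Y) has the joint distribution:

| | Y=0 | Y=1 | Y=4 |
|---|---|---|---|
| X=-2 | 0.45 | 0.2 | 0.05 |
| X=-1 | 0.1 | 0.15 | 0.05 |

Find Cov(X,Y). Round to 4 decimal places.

0.1250

E[X] = -1.7,  E[Y] = 0.75
E[XY] = -1.15
Cov(X,Y) = E[XY] − E[X]E[Y] = -1.15 − (-1.7)(0.75) = 0.125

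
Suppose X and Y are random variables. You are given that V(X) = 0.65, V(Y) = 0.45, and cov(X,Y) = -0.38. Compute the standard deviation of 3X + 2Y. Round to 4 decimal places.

1.7578

V(3X + 2Y) = (3)²·V(X) + (2)²·V(Y) + 2·(3)·(2)·cov(X,Y)
= 9·0.65 + 4·0.45 + 12·-0.38 = 3.09
SD(3X + 2Y) = √3.09 ≈ 1.7578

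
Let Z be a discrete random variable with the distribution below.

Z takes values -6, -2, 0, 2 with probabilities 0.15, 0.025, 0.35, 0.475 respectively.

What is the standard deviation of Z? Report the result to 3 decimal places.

2.720

E[Z] = (-6)(0.15) + (-2)(0.025) + (0)(0.35) + (2)(0.475) = 0
E[Z²] = (-6)²(0.15) + (-2)²(0.025) + (0)²(0.35) + (2)²(0.475) = 7.4
Var(Z) = E[Z²] − (E[Z])² = 7.4 − (0)² = 7.4
SD(Z) = √7.4 ≈ 2.720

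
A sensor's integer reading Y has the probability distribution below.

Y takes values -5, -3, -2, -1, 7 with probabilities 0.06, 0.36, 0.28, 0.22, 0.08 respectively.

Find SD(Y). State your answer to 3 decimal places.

2.728

E[Y] = (-5)(0.06) + (-3)(0.36) + (-2)(0.28) + (-1)(0.22) + (7)(0.08) = -1.6
E[Y²] = (-5)²(0.06) + (-3)²(0.36) + (-2)²(0.28) + (-1)²(0.22) + (7)²(0.08) = 10
Var(Y) = E[Y²] − (E[Y])² = 10 − (-1.6)² = 7.44
SD(Y) = √7.44 ≈ 2.728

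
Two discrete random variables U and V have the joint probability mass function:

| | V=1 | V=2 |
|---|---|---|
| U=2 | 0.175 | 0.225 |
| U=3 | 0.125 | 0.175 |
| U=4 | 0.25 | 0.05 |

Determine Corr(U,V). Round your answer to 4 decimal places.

E[U] = 2.9,  E[V] = 1.45
E[UV] = 4.075
Cov(U,V) = E[UV] − E[U]E[V] = 4.075 − (2.9)(1.45) = -0.13
Var(U) = 0.69,  Var(V) = 0.2475
ρ = -0.13 / √(0.69·0.2475) ≈ -0.3146

-0.3146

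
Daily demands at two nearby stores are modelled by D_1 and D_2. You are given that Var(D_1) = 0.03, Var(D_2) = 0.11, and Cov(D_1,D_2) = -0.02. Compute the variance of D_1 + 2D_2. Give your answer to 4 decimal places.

Var(D_1 + 2D_2) = (1)²·Var(D_1) + (2)²·Var(D_2) + 2·(1)·(2)·Cov(D_1,D_2)
= 1·0.03 + 4·0.11 + 4·-0.02 = 0.39

0.3900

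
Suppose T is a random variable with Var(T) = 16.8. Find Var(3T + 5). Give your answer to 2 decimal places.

Var(3T + 5) = (3)²·Var(T) = 9·16.8 = 151.2

151.20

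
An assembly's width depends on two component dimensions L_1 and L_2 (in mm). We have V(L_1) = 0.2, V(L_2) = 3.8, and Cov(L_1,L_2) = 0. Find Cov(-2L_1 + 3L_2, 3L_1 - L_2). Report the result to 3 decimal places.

Cov(-2L_1 + 3L_2, 3L_1 - L_2) = (-2)(3)V(L_1) + (3)(-1)V(L_2) + [(-2)(-1) + (3)(3)]Cov(L_1,L_2)
= -6·0.2 + -3·3.8 + 11·0 = -12.6

-12.600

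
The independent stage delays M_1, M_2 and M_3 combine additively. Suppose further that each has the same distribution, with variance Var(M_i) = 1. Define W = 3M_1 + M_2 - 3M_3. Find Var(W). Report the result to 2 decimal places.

19.00

By independence, Var(W) = (3)²Var(M_1) + (1)²Var(M_2) + (-3)²Var(M_3)
= (3)²·1 + (1)²·1 + (-3)²·1 = 19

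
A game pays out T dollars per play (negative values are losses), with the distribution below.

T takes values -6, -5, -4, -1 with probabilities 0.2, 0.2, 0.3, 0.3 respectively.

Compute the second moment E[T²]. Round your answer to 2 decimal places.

E[T²] = (-6)²(0.2) + (-5)²(0.2) + (-4)²(0.3) + (-1)²(0.3) = 17.3

17.30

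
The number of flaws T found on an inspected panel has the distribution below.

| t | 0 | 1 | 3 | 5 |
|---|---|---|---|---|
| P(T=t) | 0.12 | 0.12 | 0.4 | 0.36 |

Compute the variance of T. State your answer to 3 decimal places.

E[T] = (0)(0.12) + (1)(0.12) + (3)(0.4) + (5)(0.36) = 3.12
E[T²] = (0)²(0.12) + (1)²(0.12) + (3)²(0.4) + (5)²(0.36) = 12.72
var(T) = E[T²] − (E[T])² = 12.72 − (3.12)² = 2.9856

2.986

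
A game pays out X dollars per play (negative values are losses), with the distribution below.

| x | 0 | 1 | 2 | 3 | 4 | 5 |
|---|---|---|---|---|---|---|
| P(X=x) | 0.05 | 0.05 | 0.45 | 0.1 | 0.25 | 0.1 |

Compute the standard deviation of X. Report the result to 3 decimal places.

1.299

E[X] = (0)(0.05) + (1)(0.05) + (2)(0.45) + (3)(0.1) + (4)(0.25) + (5)(0.1) = 2.75
E[X²] = (0)²(0.05) + (1)²(0.05) + (2)²(0.45) + (3)²(0.1) + (4)²(0.25) + (5)²(0.1) = 9.25
V(X) = E[X²] − (E[X])² = 9.25 − (2.75)² = 1.6875
σ(X) = √1.6875 ≈ 1.299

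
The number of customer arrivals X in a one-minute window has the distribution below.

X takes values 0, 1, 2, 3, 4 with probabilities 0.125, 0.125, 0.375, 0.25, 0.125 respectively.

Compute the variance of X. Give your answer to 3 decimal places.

E[X] = (0)(0.125) + (1)(0.125) + (2)(0.375) + (3)(0.25) + (4)(0.125) = 2.125
E[X²] = (0)²(0.125) + (1)²(0.125) + (2)²(0.375) + (3)²(0.25) + (4)²(0.125) = 5.875
var(X) = E[X²] − (E[X])² = 5.875 − (2.125)² = 1.359375

1.359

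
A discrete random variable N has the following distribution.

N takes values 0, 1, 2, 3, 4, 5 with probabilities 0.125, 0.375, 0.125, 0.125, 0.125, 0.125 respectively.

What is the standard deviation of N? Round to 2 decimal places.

1.62

E[N] = (0)(0.125) + (1)(0.375) + (2)(0.125) + (3)(0.125) + (4)(0.125) + (5)(0.125) = 2.125
E[N²] = (0)²(0.125) + (1)²(0.375) + (2)²(0.125) + (3)²(0.125) + (4)²(0.125) + (5)²(0.125) = 7.125
Var(N) = E[N²] − (E[N])² = 7.125 − (2.125)² = 2.609375
SD(N) = √2.609375 ≈ 1.62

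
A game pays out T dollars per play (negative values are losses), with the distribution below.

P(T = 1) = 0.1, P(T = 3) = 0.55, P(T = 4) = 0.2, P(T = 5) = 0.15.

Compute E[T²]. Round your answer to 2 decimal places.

E[T²] = (1)²(0.1) + (3)²(0.55) + (4)²(0.2) + (5)²(0.15) = 12

12.00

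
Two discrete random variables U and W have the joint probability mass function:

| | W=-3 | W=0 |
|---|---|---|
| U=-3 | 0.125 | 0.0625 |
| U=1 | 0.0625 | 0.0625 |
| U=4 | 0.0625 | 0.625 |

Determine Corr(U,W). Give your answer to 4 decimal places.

E[U] = 2.3125,  E[W] = -0.75
E[UW] = 0.1875
Cov(U,W) = E[UW] − E[U]E[W] = 0.1875 − (2.3125)(-0.75) = 1.921875
Var(U) = 7.46484375,  Var(W) = 1.6875
ρ = 1.921875 / √(7.46484375·1.6875) ≈ 0.5415

0.5415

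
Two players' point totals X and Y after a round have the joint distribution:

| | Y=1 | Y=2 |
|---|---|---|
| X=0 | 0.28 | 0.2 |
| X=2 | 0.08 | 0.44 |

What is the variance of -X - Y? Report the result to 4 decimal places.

E[X] = 1.04,  E[Y] = 1.64,  E[XY] = 1.92
var(X) = 2.08 − (1.04)² = 0.9984;  var(Y) = 2.92 − (1.64)² = 0.2304
Cov(X,Y) = 1.92 − (1.04)(1.64) = 0.2144
var(-X - Y) = (-1)²·0.9984 + (-1)²·0.2304 + 2·(-1)·(-1)·0.2144 = 1.6576

1.6576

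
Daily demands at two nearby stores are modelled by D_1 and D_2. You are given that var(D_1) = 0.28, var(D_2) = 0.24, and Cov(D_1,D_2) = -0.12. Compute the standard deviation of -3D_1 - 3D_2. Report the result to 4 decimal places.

var(-3D_1 - 3D_2) = (-3)²·var(D_1) + (-3)²·var(D_2) + 2·(-3)·(-3)·Cov(D_1,D_2)
= 9·0.28 + 9·0.24 + 18·-0.12 = 2.52
SD(-3D_1 - 3D_2) = √2.52 ≈ 1.5875

1.5875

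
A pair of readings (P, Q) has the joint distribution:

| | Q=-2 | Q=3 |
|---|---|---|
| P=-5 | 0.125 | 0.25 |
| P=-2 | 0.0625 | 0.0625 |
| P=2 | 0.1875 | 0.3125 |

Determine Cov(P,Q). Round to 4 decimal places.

-0.2344

E[P] = -1.125,  E[Q] = 1.125
E[PQ] = -1.5
Cov(P,Q) = E[PQ] − E[P]E[Q] = -1.5 − (-1.125)(1.125) = -0.234375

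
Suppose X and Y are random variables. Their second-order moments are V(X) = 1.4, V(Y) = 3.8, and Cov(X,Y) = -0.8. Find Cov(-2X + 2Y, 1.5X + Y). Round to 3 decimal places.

2.600

Cov(-2X + 2Y, 1.5X + Y) = (-2)(1.5)V(X) + (2)(1)V(Y) + [(-2)(1) + (2)(1.5)]Cov(X,Y)
= -3·1.4 + 2·3.8 + 1·-0.8 = 2.6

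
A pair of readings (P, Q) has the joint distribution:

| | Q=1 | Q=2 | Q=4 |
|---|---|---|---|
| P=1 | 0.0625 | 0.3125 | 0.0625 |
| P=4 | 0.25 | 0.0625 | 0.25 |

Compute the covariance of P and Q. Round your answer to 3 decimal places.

E[P] = 2.6875,  E[Q] = 2.3125
E[PQ] = 6.4375
cov(P,Q) = E[PQ] − E[P]E[Q] = 6.4375 − (2.6875)(2.3125) = 0.22265625

0.223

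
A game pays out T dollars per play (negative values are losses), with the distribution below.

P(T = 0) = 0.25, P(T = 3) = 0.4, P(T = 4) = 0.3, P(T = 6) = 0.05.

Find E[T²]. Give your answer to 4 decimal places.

E[T²] = (0)²(0.25) + (3)²(0.4) + (4)²(0.3) + (6)²(0.05) = 10.2

10.2000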